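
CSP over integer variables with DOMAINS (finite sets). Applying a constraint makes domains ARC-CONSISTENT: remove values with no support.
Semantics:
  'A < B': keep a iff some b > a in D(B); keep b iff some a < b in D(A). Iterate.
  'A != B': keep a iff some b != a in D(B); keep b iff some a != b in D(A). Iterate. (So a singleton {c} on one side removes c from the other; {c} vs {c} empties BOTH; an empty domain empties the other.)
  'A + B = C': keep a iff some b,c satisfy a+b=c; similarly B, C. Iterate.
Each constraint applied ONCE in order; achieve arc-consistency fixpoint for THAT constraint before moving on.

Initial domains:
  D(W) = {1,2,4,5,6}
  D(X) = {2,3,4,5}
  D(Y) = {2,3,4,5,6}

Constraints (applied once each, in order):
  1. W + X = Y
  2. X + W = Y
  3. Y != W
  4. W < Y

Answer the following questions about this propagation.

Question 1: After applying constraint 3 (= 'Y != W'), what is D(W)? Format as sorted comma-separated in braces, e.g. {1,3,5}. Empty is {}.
Answer: {1,2,4}

Derivation:
Constraint 1 (W + X = Y) on D(W)={1,2,4,5,6} D(X)={2,3,4,5} D(Y)={2,3,4,5,6}: W {1,2,4,5,6}->{1,2,4}; Y {2,3,4,5,6}->{3,4,5,6}
Constraint 2 (X + W = Y) on D(X)={2,3,4,5} D(W)={1,2,4} D(Y)={3,4,5,6}: no change
Constraint 3 (Y != W) on D(Y)={3,4,5,6} D(W)={1,2,4}: no change
So after constraint 3: D(W) = {1,2,4}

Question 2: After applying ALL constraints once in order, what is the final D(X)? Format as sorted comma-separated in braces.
Answer: {2,3,4,5}

Derivation:
Constraint 1 (W + X = Y) on D(W)={1,2,4,5,6} D(X)={2,3,4,5} D(Y)={2,3,4,5,6}: W {1,2,4,5,6}->{1,2,4}; Y {2,3,4,5,6}->{3,4,5,6}
Constraint 2 (X + W = Y) on D(X)={2,3,4,5} D(W)={1,2,4} D(Y)={3,4,5,6}: no change
Constraint 3 (Y != W) on D(Y)={3,4,5,6} D(W)={1,2,4}: no change
Constraint 4 (W < Y) on D(W)={1,2,4} D(Y)={3,4,5,6}: no change
So after all 4 constraints: D(X) = {2,3,4,5}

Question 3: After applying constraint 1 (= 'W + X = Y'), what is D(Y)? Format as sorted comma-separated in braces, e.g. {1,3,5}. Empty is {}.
Constraint 1 (W + X = Y) on D(W)={1,2,4,5,6} D(X)={2,3,4,5} D(Y)={2,3,4,5,6}: W {1,2,4,5,6}->{1,2,4}; Y {2,3,4,5,6}->{3,4,5,6}
So after constraint 1: D(Y) = {3,4,5,6}

Answer: {3,4,5,6}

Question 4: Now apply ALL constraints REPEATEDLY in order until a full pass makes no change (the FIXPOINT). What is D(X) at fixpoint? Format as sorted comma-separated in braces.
Answer: {2,3,4,5}

Derivation:
pass 0 (initial): D(X)={2,3,4,5}
pass 1: W {1,2,4,5,6}->{1,2,4}; Y {2,3,4,5,6}->{3,4,5,6}
pass 2: no change
Fixpoint after 2 passes: D(X) = {2,3,4,5}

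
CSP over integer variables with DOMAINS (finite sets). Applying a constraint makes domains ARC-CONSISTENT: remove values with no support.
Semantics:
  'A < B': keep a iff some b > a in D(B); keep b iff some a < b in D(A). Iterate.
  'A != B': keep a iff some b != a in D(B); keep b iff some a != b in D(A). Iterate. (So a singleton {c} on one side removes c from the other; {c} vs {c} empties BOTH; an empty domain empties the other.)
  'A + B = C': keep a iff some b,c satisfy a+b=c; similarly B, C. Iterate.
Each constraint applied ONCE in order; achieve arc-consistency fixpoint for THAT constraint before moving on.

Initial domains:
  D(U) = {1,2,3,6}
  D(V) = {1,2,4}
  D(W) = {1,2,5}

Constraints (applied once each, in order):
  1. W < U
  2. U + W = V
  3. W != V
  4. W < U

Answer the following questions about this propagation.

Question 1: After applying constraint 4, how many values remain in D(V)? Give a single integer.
Answer: 1

Derivation:
Constraint 1 (W < U) on D(W)={1,2,5} D(U)={1,2,3,6}: U {1,2,3,6}->{2,3,6}
Constraint 2 (U + W = V) on D(U)={2,3,6} D(W)={1,2,5} D(V)={1,2,4}: U {2,3,6}->{2,3}; W {1,2,5}->{1,2}; V {1,2,4}->{4}
Constraint 3 (W != V) on D(W)={1,2} D(V)={4}: no change
Constraint 4 (W < U) on D(W)={1,2} D(U)={2,3}: no change
So after constraint 4: D(V)={4}, size = 1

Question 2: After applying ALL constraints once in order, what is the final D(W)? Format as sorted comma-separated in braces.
Answer: {1,2}

Derivation:
Constraint 1 (W < U) on D(W)={1,2,5} D(U)={1,2,3,6}: U {1,2,3,6}->{2,3,6}
Constraint 2 (U + W = V) on D(U)={2,3,6} D(W)={1,2,5} D(V)={1,2,4}: U {2,3,6}->{2,3}; W {1,2,5}->{1,2}; V {1,2,4}->{4}
Constraint 3 (W != V) on D(W)={1,2} D(V)={4}: no change
Constraint 4 (W < U) on D(W)={1,2} D(U)={2,3}: no change
So after all 4 constraints: D(W) = {1,2}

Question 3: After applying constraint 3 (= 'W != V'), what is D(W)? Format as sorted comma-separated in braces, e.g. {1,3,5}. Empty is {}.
Constraint 1 (W < U) on D(W)={1,2,5} D(U)={1,2,3,6}: U {1,2,3,6}->{2,3,6}
Constraint 2 (U + W = V) on D(U)={2,3,6} D(W)={1,2,5} D(V)={1,2,4}: U {2,3,6}->{2,3}; W {1,2,5}->{1,2}; V {1,2,4}->{4}
Constraint 3 (W != V) on D(W)={1,2} D(V)={4}: no change
So after constraint 3: D(W) = {1,2}

Answer: {1,2}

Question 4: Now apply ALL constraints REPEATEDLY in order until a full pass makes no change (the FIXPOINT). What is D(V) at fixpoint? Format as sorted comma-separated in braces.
pass 0 (initial): D(V)={1,2,4}
pass 1: U {1,2,3,6}->{2,3}; V {1,2,4}->{4}; W {1,2,5}->{1,2}
pass 2: no change
Fixpoint after 2 passes: D(V) = {4}

Answer: {4}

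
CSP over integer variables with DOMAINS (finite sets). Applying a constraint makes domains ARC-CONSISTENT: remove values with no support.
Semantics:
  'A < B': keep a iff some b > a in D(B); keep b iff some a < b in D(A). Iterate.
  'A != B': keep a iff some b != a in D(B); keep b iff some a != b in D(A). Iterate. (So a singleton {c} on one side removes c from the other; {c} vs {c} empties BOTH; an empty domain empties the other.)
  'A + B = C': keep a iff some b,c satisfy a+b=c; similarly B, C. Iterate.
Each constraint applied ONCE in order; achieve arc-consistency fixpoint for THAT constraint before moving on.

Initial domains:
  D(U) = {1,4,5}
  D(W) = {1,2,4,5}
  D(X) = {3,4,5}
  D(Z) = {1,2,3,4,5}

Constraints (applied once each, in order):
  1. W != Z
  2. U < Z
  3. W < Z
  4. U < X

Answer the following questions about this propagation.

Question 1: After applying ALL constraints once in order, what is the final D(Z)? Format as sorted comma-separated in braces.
Answer: {2,3,4,5}

Derivation:
Constraint 1 (W != Z) on D(W)={1,2,4,5} D(Z)={1,2,3,4,5}: no change
Constraint 2 (U < Z) on D(U)={1,4,5} D(Z)={1,2,3,4,5}: U {1,4,5}->{1,4}; Z {1,2,3,4,5}->{2,3,4,5}
Constraint 3 (W < Z) on D(W)={1,2,4,5} D(Z)={2,3,4,5}: W {1,2,4,5}->{1,2,4}
Constraint 4 (U < X) on D(U)={1,4} D(X)={3,4,5}: no change
So after all 4 constraints: D(Z) = {2,3,4,5}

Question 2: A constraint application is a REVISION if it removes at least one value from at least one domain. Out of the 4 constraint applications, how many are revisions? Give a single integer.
Answer: 2

Derivation:
Constraint 1 (W != Z) on D(W)={1,2,4,5} D(Z)={1,2,3,4,5}: no change => not a revision
Constraint 2 (U < Z) on D(U)={1,4,5} D(Z)={1,2,3,4,5}: U {1,4,5}->{1,4}; Z {1,2,3,4,5}->{2,3,4,5} => REVISION
Constraint 3 (W < Z) on D(W)={1,2,4,5} D(Z)={2,3,4,5}: W {1,2,4,5}->{1,2,4} => REVISION
Constraint 4 (U < X) on D(U)={1,4} D(X)={3,4,5}: no change => not a revision
Total revisions = 2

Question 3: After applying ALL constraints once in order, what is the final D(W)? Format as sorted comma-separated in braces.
Constraint 1 (W != Z) on D(W)={1,2,4,5} D(Z)={1,2,3,4,5}: no change
Constraint 2 (U < Z) on D(U)={1,4,5} D(Z)={1,2,3,4,5}: U {1,4,5}->{1,4}; Z {1,2,3,4,5}->{2,3,4,5}
Constraint 3 (W < Z) on D(W)={1,2,4,5} D(Z)={2,3,4,5}: W {1,2,4,5}->{1,2,4}
Constraint 4 (U < X) on D(U)={1,4} D(X)={3,4,5}: no change
So after all 4 constraints: D(W) = {1,2,4}

Answer: {1,2,4}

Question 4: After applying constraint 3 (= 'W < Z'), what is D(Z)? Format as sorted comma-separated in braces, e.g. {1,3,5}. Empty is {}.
Answer: {2,3,4,5}

Derivation:
Constraint 1 (W != Z) on D(W)={1,2,4,5} D(Z)={1,2,3,4,5}: no change
Constraint 2 (U < Z) on D(U)={1,4,5} D(Z)={1,2,3,4,5}: U {1,4,5}->{1,4}; Z {1,2,3,4,5}->{2,3,4,5}
Constraint 3 (W < Z) on D(W)={1,2,4,5} D(Z)={2,3,4,5}: W {1,2,4,5}->{1,2,4}
So after constraint 3: D(Z) = {2,3,4,5}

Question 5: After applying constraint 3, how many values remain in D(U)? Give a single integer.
Answer: 2

Derivation:
Constraint 1 (W != Z) on D(W)={1,2,4,5} D(Z)={1,2,3,4,5}: no change
Constraint 2 (U < Z) on D(U)={1,4,5} D(Z)={1,2,3,4,5}: U {1,4,5}->{1,4}; Z {1,2,3,4,5}->{2,3,4,5}
Constraint 3 (W < Z) on D(W)={1,2,4,5} D(Z)={2,3,4,5}: W {1,2,4,5}->{1,2,4}
So after constraint 3: D(U)={1,4}, size = 2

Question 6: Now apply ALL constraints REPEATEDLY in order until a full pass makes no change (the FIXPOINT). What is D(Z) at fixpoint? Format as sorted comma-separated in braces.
pass 0 (initial): D(Z)={1,2,3,4,5}
pass 1: U {1,4,5}->{1,4}; W {1,2,4,5}->{1,2,4}; Z {1,2,3,4,5}->{2,3,4,5}
pass 2: no change
Fixpoint after 2 passes: D(Z) = {2,3,4,5}

Answer: {2,3,4,5}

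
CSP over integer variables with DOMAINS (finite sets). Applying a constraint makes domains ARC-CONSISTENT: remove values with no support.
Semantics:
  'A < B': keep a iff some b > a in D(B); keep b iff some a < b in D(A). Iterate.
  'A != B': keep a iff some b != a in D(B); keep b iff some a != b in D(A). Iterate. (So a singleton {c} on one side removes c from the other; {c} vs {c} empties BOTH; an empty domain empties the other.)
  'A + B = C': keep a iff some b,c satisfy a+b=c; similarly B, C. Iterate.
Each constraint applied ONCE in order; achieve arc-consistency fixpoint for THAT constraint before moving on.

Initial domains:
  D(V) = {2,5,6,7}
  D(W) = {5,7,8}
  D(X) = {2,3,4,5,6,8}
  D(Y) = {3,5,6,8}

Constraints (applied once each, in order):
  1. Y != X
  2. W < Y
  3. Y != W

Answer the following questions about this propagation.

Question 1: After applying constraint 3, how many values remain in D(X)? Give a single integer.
Constraint 1 (Y != X) on D(Y)={3,5,6,8} D(X)={2,3,4,5,6,8}: no change
Constraint 2 (W < Y) on D(W)={5,7,8} D(Y)={3,5,6,8}: W {5,7,8}->{5,7}; Y {3,5,6,8}->{6,8}
Constraint 3 (Y != W) on D(Y)={6,8} D(W)={5,7}: no change
So after constraint 3: D(X)={2,3,4,5,6,8}, size = 6

Answer: 6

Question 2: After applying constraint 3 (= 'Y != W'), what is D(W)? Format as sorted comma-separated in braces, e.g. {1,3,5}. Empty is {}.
Answer: {5,7}

Derivation:
Constraint 1 (Y != X) on D(Y)={3,5,6,8} D(X)={2,3,4,5,6,8}: no change
Constraint 2 (W < Y) on D(W)={5,7,8} D(Y)={3,5,6,8}: W {5,7,8}->{5,7}; Y {3,5,6,8}->{6,8}
Constraint 3 (Y != W) on D(Y)={6,8} D(W)={5,7}: no change
So after constraint 3: D(W) = {5,7}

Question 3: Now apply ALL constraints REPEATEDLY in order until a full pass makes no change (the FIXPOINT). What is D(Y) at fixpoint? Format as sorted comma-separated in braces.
pass 0 (initial): D(Y)={3,5,6,8}
pass 1: W {5,7,8}->{5,7}; Y {3,5,6,8}->{6,8}
pass 2: no change
Fixpoint after 2 passes: D(Y) = {6,8}

Answer: {6,8}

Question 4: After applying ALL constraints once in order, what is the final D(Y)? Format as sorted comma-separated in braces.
Answer: {6,8}

Derivation:
Constraint 1 (Y != X) on D(Y)={3,5,6,8} D(X)={2,3,4,5,6,8}: no change
Constraint 2 (W < Y) on D(W)={5,7,8} D(Y)={3,5,6,8}: W {5,7,8}->{5,7}; Y {3,5,6,8}->{6,8}
Constraint 3 (Y != W) on D(Y)={6,8} D(W)={5,7}: no change
So after all 3 constraints: D(Y) = {6,8}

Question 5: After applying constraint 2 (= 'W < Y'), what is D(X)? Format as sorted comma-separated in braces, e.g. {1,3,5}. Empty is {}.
Constraint 1 (Y != X) on D(Y)={3,5,6,8} D(X)={2,3,4,5,6,8}: no change
Constraint 2 (W < Y) on D(W)={5,7,8} D(Y)={3,5,6,8}: W {5,7,8}->{5,7}; Y {3,5,6,8}->{6,8}
So after constraint 2: D(X) = {2,3,4,5,6,8}

Answer: {2,3,4,5,6,8}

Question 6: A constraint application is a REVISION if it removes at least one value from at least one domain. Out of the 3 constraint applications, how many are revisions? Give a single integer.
Answer: 1

Derivation:
Constraint 1 (Y != X) on D(Y)={3,5,6,8} D(X)={2,3,4,5,6,8}: no change => not a revision
Constraint 2 (W < Y) on D(W)={5,7,8} D(Y)={3,5,6,8}: W {5,7,8}->{5,7}; Y {3,5,6,8}->{6,8} => REVISION
Constraint 3 (Y != W) on D(Y)={6,8} D(W)={5,7}: no change => not a revision
Total revisions = 1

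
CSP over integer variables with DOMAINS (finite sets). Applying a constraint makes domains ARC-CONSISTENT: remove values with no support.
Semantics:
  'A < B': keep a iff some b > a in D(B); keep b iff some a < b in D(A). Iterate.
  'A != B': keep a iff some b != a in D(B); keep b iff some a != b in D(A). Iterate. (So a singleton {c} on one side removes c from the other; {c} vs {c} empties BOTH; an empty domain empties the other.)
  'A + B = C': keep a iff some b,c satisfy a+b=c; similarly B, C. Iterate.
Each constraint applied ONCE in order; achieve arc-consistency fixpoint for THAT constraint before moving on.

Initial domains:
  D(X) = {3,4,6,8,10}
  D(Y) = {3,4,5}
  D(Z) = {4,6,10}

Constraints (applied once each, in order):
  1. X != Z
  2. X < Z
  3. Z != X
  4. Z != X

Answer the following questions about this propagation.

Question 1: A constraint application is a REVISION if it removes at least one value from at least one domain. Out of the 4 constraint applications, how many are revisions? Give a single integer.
Answer: 1

Derivation:
Constraint 1 (X != Z) on D(X)={3,4,6,8,10} D(Z)={4,6,10}: no change => not a revision
Constraint 2 (X < Z) on D(X)={3,4,6,8,10} D(Z)={4,6,10}: X {3,4,6,8,10}->{3,4,6,8} => REVISION
Constraint 3 (Z != X) on D(Z)={4,6,10} D(X)={3,4,6,8}: no change => not a revision
Constraint 4 (Z != X) on D(Z)={4,6,10} D(X)={3,4,6,8}: no change => not a revision
Total revisions = 1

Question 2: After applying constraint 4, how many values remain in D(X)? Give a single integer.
Constraint 1 (X != Z) on D(X)={3,4,6,8,10} D(Z)={4,6,10}: no change
Constraint 2 (X < Z) on D(X)={3,4,6,8,10} D(Z)={4,6,10}: X {3,4,6,8,10}->{3,4,6,8}
Constraint 3 (Z != X) on D(Z)={4,6,10} D(X)={3,4,6,8}: no change
Constraint 4 (Z != X) on D(Z)={4,6,10} D(X)={3,4,6,8}: no change
So after constraint 4: D(X)={3,4,6,8}, size = 4

Answer: 4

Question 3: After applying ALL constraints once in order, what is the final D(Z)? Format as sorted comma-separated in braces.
Constraint 1 (X != Z) on D(X)={3,4,6,8,10} D(Z)={4,6,10}: no change
Constraint 2 (X < Z) on D(X)={3,4,6,8,10} D(Z)={4,6,10}: X {3,4,6,8,10}->{3,4,6,8}
Constraint 3 (Z != X) on D(Z)={4,6,10} D(X)={3,4,6,8}: no change
Constraint 4 (Z != X) on D(Z)={4,6,10} D(X)={3,4,6,8}: no change
So after all 4 constraints: D(Z) = {4,6,10}

Answer: {4,6,10}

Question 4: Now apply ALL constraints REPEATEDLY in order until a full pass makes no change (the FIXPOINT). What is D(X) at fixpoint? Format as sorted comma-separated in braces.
pass 0 (initial): D(X)={3,4,6,8,10}
pass 1: X {3,4,6,8,10}->{3,4,6,8}
pass 2: no change
Fixpoint after 2 passes: D(X) = {3,4,6,8}

Answer: {3,4,6,8}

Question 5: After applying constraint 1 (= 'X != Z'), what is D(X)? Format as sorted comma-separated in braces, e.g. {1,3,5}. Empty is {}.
Answer: {3,4,6,8,10}

Derivation:
Constraint 1 (X != Z) on D(X)={3,4,6,8,10} D(Z)={4,6,10}: no change
So after constraint 1: D(X) = {3,4,6,8,10}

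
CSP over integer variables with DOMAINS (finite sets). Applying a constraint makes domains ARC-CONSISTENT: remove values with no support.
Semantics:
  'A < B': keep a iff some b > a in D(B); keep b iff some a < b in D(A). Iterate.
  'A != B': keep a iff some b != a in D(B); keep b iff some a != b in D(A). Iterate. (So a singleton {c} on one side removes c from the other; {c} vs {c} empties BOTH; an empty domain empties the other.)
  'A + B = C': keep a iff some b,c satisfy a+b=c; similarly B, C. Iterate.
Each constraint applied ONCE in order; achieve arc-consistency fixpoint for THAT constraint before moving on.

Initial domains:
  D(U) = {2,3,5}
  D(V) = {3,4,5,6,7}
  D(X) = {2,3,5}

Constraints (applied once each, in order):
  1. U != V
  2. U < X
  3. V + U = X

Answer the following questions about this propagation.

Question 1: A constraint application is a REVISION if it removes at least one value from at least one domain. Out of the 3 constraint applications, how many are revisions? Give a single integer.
Constraint 1 (U != V) on D(U)={2,3,5} D(V)={3,4,5,6,7}: no change => not a revision
Constraint 2 (U < X) on D(U)={2,3,5} D(X)={2,3,5}: U {2,3,5}->{2,3}; X {2,3,5}->{3,5} => REVISION
Constraint 3 (V + U = X) on D(V)={3,4,5,6,7} D(U)={2,3} D(X)={3,5}: V {3,4,5,6,7}->{3}; U {2,3}->{2}; X {3,5}->{5} => REVISION
Total revisions = 2

Answer: 2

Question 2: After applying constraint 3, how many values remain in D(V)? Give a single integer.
Answer: 1

Derivation:
Constraint 1 (U != V) on D(U)={2,3,5} D(V)={3,4,5,6,7}: no change
Constraint 2 (U < X) on D(U)={2,3,5} D(X)={2,3,5}: U {2,3,5}->{2,3}; X {2,3,5}->{3,5}
Constraint 3 (V + U = X) on D(V)={3,4,5,6,7} D(U)={2,3} D(X)={3,5}: V {3,4,5,6,7}->{3}; U {2,3}->{2}; X {3,5}->{5}
So after constraint 3: D(V)={3}, size = 1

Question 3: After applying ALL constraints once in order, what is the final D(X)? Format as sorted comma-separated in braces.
Constraint 1 (U != V) on D(U)={2,3,5} D(V)={3,4,5,6,7}: no change
Constraint 2 (U < X) on D(U)={2,3,5} D(X)={2,3,5}: U {2,3,5}->{2,3}; X {2,3,5}->{3,5}
Constraint 3 (V + U = X) on D(V)={3,4,5,6,7} D(U)={2,3} D(X)={3,5}: V {3,4,5,6,7}->{3}; U {2,3}->{2}; X {3,5}->{5}
So after all 3 constraints: D(X) = {5}

Answer: {5}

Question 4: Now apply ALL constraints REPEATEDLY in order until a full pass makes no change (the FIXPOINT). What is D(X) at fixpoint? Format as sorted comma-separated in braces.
Answer: {5}

Derivation:
pass 0 (initial): D(X)={2,3,5}
pass 1: U {2,3,5}->{2}; V {3,4,5,6,7}->{3}; X {2,3,5}->{5}
pass 2: no change
Fixpoint after 2 passes: D(X) = {5}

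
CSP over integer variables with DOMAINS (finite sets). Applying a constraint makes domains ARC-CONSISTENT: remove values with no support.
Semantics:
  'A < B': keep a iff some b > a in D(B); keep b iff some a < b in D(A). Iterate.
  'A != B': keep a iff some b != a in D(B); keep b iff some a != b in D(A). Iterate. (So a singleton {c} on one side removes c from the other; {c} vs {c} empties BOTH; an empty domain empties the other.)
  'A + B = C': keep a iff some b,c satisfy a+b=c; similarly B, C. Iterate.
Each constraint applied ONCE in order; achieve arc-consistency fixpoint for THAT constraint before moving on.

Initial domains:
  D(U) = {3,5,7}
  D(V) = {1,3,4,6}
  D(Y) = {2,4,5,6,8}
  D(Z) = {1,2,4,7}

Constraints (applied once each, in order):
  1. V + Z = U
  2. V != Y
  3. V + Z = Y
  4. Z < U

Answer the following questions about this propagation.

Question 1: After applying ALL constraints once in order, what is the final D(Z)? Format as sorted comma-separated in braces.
Answer: {1,2,4}

Derivation:
Constraint 1 (V + Z = U) on D(V)={1,3,4,6} D(Z)={1,2,4,7} D(U)={3,5,7}: Z {1,2,4,7}->{1,2,4}
Constraint 2 (V != Y) on D(V)={1,3,4,6} D(Y)={2,4,5,6,8}: no change
Constraint 3 (V + Z = Y) on D(V)={1,3,4,6} D(Z)={1,2,4} D(Y)={2,4,5,6,8}: no change
Constraint 4 (Z < U) on D(Z)={1,2,4} D(U)={3,5,7}: no change
So after all 4 constraints: D(Z) = {1,2,4}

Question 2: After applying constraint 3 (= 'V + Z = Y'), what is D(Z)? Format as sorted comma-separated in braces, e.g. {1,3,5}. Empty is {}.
Constraint 1 (V + Z = U) on D(V)={1,3,4,6} D(Z)={1,2,4,7} D(U)={3,5,7}: Z {1,2,4,7}->{1,2,4}
Constraint 2 (V != Y) on D(V)={1,3,4,6} D(Y)={2,4,5,6,8}: no change
Constraint 3 (V + Z = Y) on D(V)={1,3,4,6} D(Z)={1,2,4} D(Y)={2,4,5,6,8}: no change
So after constraint 3: D(Z) = {1,2,4}

Answer: {1,2,4}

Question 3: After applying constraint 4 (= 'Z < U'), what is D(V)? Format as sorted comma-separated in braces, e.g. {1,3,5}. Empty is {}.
Constraint 1 (V + Z = U) on D(V)={1,3,4,6} D(Z)={1,2,4,7} D(U)={3,5,7}: Z {1,2,4,7}->{1,2,4}
Constraint 2 (V != Y) on D(V)={1,3,4,6} D(Y)={2,4,5,6,8}: no change
Constraint 3 (V + Z = Y) on D(V)={1,3,4,6} D(Z)={1,2,4} D(Y)={2,4,5,6,8}: no change
Constraint 4 (Z < U) on D(Z)={1,2,4} D(U)={3,5,7}: no change
So after constraint 4: D(V) = {1,3,4,6}

Answer: {1,3,4,6}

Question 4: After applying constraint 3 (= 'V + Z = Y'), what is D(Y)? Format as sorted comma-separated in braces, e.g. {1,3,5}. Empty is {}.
Answer: {2,4,5,6,8}

Derivation:
Constraint 1 (V + Z = U) on D(V)={1,3,4,6} D(Z)={1,2,4,7} D(U)={3,5,7}: Z {1,2,4,7}->{1,2,4}
Constraint 2 (V != Y) on D(V)={1,3,4,6} D(Y)={2,4,5,6,8}: no change
Constraint 3 (V + Z = Y) on D(V)={1,3,4,6} D(Z)={1,2,4} D(Y)={2,4,5,6,8}: no change
So after constraint 3: D(Y) = {2,4,5,6,8}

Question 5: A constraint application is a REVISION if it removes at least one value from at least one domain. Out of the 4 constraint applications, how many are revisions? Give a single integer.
Constraint 1 (V + Z = U) on D(V)={1,3,4,6} D(Z)={1,2,4,7} D(U)={3,5,7}: Z {1,2,4,7}->{1,2,4} => REVISION
Constraint 2 (V != Y) on D(V)={1,3,4,6} D(Y)={2,4,5,6,8}: no change => not a revision
Constraint 3 (V + Z = Y) on D(V)={1,3,4,6} D(Z)={1,2,4} D(Y)={2,4,5,6,8}: no change => not a revision
Constraint 4 (Z < U) on D(Z)={1,2,4} D(U)={3,5,7}: no change => not a revision
Total revisions = 1

Answer: 1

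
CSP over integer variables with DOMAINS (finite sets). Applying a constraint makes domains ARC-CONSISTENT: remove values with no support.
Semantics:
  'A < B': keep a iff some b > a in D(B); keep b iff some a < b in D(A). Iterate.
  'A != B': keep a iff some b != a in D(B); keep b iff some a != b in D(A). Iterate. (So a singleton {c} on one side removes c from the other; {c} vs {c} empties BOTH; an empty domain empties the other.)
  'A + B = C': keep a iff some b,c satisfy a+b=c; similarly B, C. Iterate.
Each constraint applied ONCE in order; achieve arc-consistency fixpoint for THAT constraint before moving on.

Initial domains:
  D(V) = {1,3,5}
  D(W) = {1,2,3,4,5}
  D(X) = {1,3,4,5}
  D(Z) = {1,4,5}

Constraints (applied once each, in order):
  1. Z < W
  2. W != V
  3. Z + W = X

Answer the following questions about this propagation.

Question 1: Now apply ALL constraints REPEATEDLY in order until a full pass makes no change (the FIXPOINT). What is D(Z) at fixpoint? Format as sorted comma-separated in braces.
pass 0 (initial): D(Z)={1,4,5}
pass 1: W {1,2,3,4,5}->{2,3,4}; X {1,3,4,5}->{3,4,5}; Z {1,4,5}->{1}
pass 2: no change
Fixpoint after 2 passes: D(Z) = {1}

Answer: {1}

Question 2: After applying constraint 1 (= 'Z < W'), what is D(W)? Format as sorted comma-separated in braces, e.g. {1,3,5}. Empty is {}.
Constraint 1 (Z < W) on D(Z)={1,4,5} D(W)={1,2,3,4,5}: Z {1,4,5}->{1,4}; W {1,2,3,4,5}->{2,3,4,5}
So after constraint 1: D(W) = {2,3,4,5}

Answer: {2,3,4,5}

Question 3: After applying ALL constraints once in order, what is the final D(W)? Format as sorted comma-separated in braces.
Answer: {2,3,4}

Derivation:
Constraint 1 (Z < W) on D(Z)={1,4,5} D(W)={1,2,3,4,5}: Z {1,4,5}->{1,4}; W {1,2,3,4,5}->{2,3,4,5}
Constraint 2 (W != V) on D(W)={2,3,4,5} D(V)={1,3,5}: no change
Constraint 3 (Z + W = X) on D(Z)={1,4} D(W)={2,3,4,5} D(X)={1,3,4,5}: Z {1,4}->{1}; W {2,3,4,5}->{2,3,4}; X {1,3,4,5}->{3,4,5}
So after all 3 constraints: D(W) = {2,3,4}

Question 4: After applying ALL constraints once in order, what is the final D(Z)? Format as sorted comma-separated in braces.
Answer: {1}

Derivation:
Constraint 1 (Z < W) on D(Z)={1,4,5} D(W)={1,2,3,4,5}: Z {1,4,5}->{1,4}; W {1,2,3,4,5}->{2,3,4,5}
Constraint 2 (W != V) on D(W)={2,3,4,5} D(V)={1,3,5}: no change
Constraint 3 (Z + W = X) on D(Z)={1,4} D(W)={2,3,4,5} D(X)={1,3,4,5}: Z {1,4}->{1}; W {2,3,4,5}->{2,3,4}; X {1,3,4,5}->{3,4,5}
So after all 3 constraints: D(Z) = {1}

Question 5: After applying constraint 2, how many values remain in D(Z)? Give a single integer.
Constraint 1 (Z < W) on D(Z)={1,4,5} D(W)={1,2,3,4,5}: Z {1,4,5}->{1,4}; W {1,2,3,4,5}->{2,3,4,5}
Constraint 2 (W != V) on D(W)={2,3,4,5} D(V)={1,3,5}: no change
So after constraint 2: D(Z)={1,4}, size = 2

Answer: 2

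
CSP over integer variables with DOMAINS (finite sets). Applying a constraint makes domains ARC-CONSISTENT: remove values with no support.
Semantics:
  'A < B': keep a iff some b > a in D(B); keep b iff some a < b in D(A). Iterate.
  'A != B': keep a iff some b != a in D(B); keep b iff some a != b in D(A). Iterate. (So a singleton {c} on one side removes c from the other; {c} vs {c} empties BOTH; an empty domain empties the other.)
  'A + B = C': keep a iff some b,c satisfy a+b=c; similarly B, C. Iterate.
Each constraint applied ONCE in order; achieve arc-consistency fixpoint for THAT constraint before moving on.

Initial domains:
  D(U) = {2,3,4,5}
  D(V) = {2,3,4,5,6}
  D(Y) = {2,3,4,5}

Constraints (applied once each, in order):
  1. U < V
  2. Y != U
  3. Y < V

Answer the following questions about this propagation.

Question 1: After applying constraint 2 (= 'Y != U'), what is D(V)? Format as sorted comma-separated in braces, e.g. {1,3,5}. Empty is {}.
Constraint 1 (U < V) on D(U)={2,3,4,5} D(V)={2,3,4,5,6}: V {2,3,4,5,6}->{3,4,5,6}
Constraint 2 (Y != U) on D(Y)={2,3,4,5} D(U)={2,3,4,5}: no change
So after constraint 2: D(V) = {3,4,5,6}

Answer: {3,4,5,6}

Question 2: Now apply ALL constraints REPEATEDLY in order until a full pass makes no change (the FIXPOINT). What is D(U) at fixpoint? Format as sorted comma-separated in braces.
pass 0 (initial): D(U)={2,3,4,5}
pass 1: V {2,3,4,5,6}->{3,4,5,6}
pass 2: no change
Fixpoint after 2 passes: D(U) = {2,3,4,5}

Answer: {2,3,4,5}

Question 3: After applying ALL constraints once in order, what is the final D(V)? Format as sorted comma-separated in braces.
Answer: {3,4,5,6}

Derivation:
Constraint 1 (U < V) on D(U)={2,3,4,5} D(V)={2,3,4,5,6}: V {2,3,4,5,6}->{3,4,5,6}
Constraint 2 (Y != U) on D(Y)={2,3,4,5} D(U)={2,3,4,5}: no change
Constraint 3 (Y < V) on D(Y)={2,3,4,5} D(V)={3,4,5,6}: no change
So after all 3 constraints: D(V) = {3,4,5,6}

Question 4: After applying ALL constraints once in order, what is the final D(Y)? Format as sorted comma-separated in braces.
Constraint 1 (U < V) on D(U)={2,3,4,5} D(V)={2,3,4,5,6}: V {2,3,4,5,6}->{3,4,5,6}
Constraint 2 (Y != U) on D(Y)={2,3,4,5} D(U)={2,3,4,5}: no change
Constraint 3 (Y < V) on D(Y)={2,3,4,5} D(V)={3,4,5,6}: no change
So after all 3 constraints: D(Y) = {2,3,4,5}

Answer: {2,3,4,5}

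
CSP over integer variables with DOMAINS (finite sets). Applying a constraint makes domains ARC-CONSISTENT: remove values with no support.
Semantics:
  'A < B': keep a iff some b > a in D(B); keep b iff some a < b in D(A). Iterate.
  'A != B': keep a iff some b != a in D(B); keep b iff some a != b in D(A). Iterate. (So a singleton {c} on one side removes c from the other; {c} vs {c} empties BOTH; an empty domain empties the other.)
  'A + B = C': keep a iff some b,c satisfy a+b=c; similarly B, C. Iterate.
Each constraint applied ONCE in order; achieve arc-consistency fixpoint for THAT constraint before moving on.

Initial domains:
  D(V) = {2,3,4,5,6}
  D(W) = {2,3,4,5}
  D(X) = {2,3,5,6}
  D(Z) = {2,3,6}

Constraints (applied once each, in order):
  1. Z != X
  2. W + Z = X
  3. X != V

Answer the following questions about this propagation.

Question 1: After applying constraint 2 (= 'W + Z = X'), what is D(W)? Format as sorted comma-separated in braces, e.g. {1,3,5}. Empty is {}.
Constraint 1 (Z != X) on D(Z)={2,3,6} D(X)={2,3,5,6}: no change
Constraint 2 (W + Z = X) on D(W)={2,3,4,5} D(Z)={2,3,6} D(X)={2,3,5,6}: W {2,3,4,5}->{2,3,4}; Z {2,3,6}->{2,3}; X {2,3,5,6}->{5,6}
So after constraint 2: D(W) = {2,3,4}

Answer: {2,3,4}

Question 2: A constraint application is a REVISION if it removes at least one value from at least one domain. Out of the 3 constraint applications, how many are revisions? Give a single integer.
Answer: 1

Derivation:
Constraint 1 (Z != X) on D(Z)={2,3,6} D(X)={2,3,5,6}: no change => not a revision
Constraint 2 (W + Z = X) on D(W)={2,3,4,5} D(Z)={2,3,6} D(X)={2,3,5,6}: W {2,3,4,5}->{2,3,4}; Z {2,3,6}->{2,3}; X {2,3,5,6}->{5,6} => REVISION
Constraint 3 (X != V) on D(X)={5,6} D(V)={2,3,4,5,6}: no change => not a revision
Total revisions = 1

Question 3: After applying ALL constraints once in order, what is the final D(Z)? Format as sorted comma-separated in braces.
Constraint 1 (Z != X) on D(Z)={2,3,6} D(X)={2,3,5,6}: no change
Constraint 2 (W + Z = X) on D(W)={2,3,4,5} D(Z)={2,3,6} D(X)={2,3,5,6}: W {2,3,4,5}->{2,3,4}; Z {2,3,6}->{2,3}; X {2,3,5,6}->{5,6}
Constraint 3 (X != V) on D(X)={5,6} D(V)={2,3,4,5,6}: no change
So after all 3 constraints: D(Z) = {2,3}

Answer: {2,3}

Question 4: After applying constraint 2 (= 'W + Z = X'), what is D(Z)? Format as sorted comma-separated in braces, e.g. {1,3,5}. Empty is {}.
Constraint 1 (Z != X) on D(Z)={2,3,6} D(X)={2,3,5,6}: no change
Constraint 2 (W + Z = X) on D(W)={2,3,4,5} D(Z)={2,3,6} D(X)={2,3,5,6}: W {2,3,4,5}->{2,3,4}; Z {2,3,6}->{2,3}; X {2,3,5,6}->{5,6}
So after constraint 2: D(Z) = {2,3}

Answer: {2,3}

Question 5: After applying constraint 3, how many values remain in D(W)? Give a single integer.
Answer: 3

Derivation:
Constraint 1 (Z != X) on D(Z)={2,3,6} D(X)={2,3,5,6}: no change
Constraint 2 (W + Z = X) on D(W)={2,3,4,5} D(Z)={2,3,6} D(X)={2,3,5,6}: W {2,3,4,5}->{2,3,4}; Z {2,3,6}->{2,3}; X {2,3,5,6}->{5,6}
Constraint 3 (X != V) on D(X)={5,6} D(V)={2,3,4,5,6}: no change
So after constraint 3: D(W)={2,3,4}, size = 3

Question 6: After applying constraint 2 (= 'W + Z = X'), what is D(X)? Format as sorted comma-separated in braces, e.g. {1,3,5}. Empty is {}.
Answer: {5,6}

Derivation:
Constraint 1 (Z != X) on D(Z)={2,3,6} D(X)={2,3,5,6}: no change
Constraint 2 (W + Z = X) on D(W)={2,3,4,5} D(Z)={2,3,6} D(X)={2,3,5,6}: W {2,3,4,5}->{2,3,4}; Z {2,3,6}->{2,3}; X {2,3,5,6}->{5,6}
So after constraint 2: D(X) = {5,6}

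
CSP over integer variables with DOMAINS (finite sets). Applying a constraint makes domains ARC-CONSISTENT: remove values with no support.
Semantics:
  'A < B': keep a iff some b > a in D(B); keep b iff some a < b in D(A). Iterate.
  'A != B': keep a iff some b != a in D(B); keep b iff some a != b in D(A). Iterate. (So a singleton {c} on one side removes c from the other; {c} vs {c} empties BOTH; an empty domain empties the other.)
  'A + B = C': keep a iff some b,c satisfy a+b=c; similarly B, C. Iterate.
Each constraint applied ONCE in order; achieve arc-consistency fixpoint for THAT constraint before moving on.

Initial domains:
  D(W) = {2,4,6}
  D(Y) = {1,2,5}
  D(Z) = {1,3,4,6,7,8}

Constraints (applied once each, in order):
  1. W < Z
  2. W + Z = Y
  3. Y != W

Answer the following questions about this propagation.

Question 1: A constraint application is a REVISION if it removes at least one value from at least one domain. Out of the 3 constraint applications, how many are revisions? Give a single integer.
Answer: 2

Derivation:
Constraint 1 (W < Z) on D(W)={2,4,6} D(Z)={1,3,4,6,7,8}: Z {1,3,4,6,7,8}->{3,4,6,7,8} => REVISION
Constraint 2 (W + Z = Y) on D(W)={2,4,6} D(Z)={3,4,6,7,8} D(Y)={1,2,5}: W {2,4,6}->{2}; Z {3,4,6,7,8}->{3}; Y {1,2,5}->{5} => REVISION
Constraint 3 (Y != W) on D(Y)={5} D(W)={2}: no change => not a revision
Total revisions = 2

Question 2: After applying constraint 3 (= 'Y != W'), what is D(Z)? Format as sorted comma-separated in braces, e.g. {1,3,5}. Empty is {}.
Constraint 1 (W < Z) on D(W)={2,4,6} D(Z)={1,3,4,6,7,8}: Z {1,3,4,6,7,8}->{3,4,6,7,8}
Constraint 2 (W + Z = Y) on D(W)={2,4,6} D(Z)={3,4,6,7,8} D(Y)={1,2,5}: W {2,4,6}->{2}; Z {3,4,6,7,8}->{3}; Y {1,2,5}->{5}
Constraint 3 (Y != W) on D(Y)={5} D(W)={2}: no change
So after constraint 3: D(Z) = {3}

Answer: {3}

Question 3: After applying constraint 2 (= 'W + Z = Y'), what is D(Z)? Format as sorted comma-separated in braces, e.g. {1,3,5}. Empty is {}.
Answer: {3}

Derivation:
Constraint 1 (W < Z) on D(W)={2,4,6} D(Z)={1,3,4,6,7,8}: Z {1,3,4,6,7,8}->{3,4,6,7,8}
Constraint 2 (W + Z = Y) on D(W)={2,4,6} D(Z)={3,4,6,7,8} D(Y)={1,2,5}: W {2,4,6}->{2}; Z {3,4,6,7,8}->{3}; Y {1,2,5}->{5}
So after constraint 2: D(Z) = {3}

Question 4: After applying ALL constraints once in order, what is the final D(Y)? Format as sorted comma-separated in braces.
Answer: {5}

Derivation:
Constraint 1 (W < Z) on D(W)={2,4,6} D(Z)={1,3,4,6,7,8}: Z {1,3,4,6,7,8}->{3,4,6,7,8}
Constraint 2 (W + Z = Y) on D(W)={2,4,6} D(Z)={3,4,6,7,8} D(Y)={1,2,5}: W {2,4,6}->{2}; Z {3,4,6,7,8}->{3}; Y {1,2,5}->{5}
Constraint 3 (Y != W) on D(Y)={5} D(W)={2}: no change
So after all 3 constraints: D(Y) = {5}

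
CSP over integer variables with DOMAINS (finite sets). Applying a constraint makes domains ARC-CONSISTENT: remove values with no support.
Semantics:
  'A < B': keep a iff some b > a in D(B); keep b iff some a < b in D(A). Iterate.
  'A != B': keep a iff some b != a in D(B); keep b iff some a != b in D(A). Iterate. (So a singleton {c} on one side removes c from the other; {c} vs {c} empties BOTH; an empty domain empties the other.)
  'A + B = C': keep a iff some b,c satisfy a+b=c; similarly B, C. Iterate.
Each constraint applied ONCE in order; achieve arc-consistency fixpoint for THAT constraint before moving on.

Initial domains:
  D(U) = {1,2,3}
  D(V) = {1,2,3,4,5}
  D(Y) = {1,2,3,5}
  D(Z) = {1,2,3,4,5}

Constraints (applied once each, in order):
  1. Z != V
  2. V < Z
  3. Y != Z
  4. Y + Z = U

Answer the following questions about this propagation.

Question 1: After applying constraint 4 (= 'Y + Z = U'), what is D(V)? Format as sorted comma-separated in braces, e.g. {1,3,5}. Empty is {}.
Answer: {1,2,3,4}

Derivation:
Constraint 1 (Z != V) on D(Z)={1,2,3,4,5} D(V)={1,2,3,4,5}: no change
Constraint 2 (V < Z) on D(V)={1,2,3,4,5} D(Z)={1,2,3,4,5}: V {1,2,3,4,5}->{1,2,3,4}; Z {1,2,3,4,5}->{2,3,4,5}
Constraint 3 (Y != Z) on D(Y)={1,2,3,5} D(Z)={2,3,4,5}: no change
Constraint 4 (Y + Z = U) on D(Y)={1,2,3,5} D(Z)={2,3,4,5} D(U)={1,2,3}: Y {1,2,3,5}->{1}; Z {2,3,4,5}->{2}; U {1,2,3}->{3}
So after constraint 4: D(V) = {1,2,3,4}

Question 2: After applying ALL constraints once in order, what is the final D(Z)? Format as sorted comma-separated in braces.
Answer: {2}

Derivation:
Constraint 1 (Z != V) on D(Z)={1,2,3,4,5} D(V)={1,2,3,4,5}: no change
Constraint 2 (V < Z) on D(V)={1,2,3,4,5} D(Z)={1,2,3,4,5}: V {1,2,3,4,5}->{1,2,3,4}; Z {1,2,3,4,5}->{2,3,4,5}
Constraint 3 (Y != Z) on D(Y)={1,2,3,5} D(Z)={2,3,4,5}: no change
Constraint 4 (Y + Z = U) on D(Y)={1,2,3,5} D(Z)={2,3,4,5} D(U)={1,2,3}: Y {1,2,3,5}->{1}; Z {2,3,4,5}->{2}; U {1,2,3}->{3}
So after all 4 constraints: D(Z) = {2}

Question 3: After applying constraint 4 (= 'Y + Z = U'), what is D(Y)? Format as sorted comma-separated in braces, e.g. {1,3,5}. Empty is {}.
Constraint 1 (Z != V) on D(Z)={1,2,3,4,5} D(V)={1,2,3,4,5}: no change
Constraint 2 (V < Z) on D(V)={1,2,3,4,5} D(Z)={1,2,3,4,5}: V {1,2,3,4,5}->{1,2,3,4}; Z {1,2,3,4,5}->{2,3,4,5}
Constraint 3 (Y != Z) on D(Y)={1,2,3,5} D(Z)={2,3,4,5}: no change
Constraint 4 (Y + Z = U) on D(Y)={1,2,3,5} D(Z)={2,3,4,5} D(U)={1,2,3}: Y {1,2,3,5}->{1}; Z {2,3,4,5}->{2}; U {1,2,3}->{3}
So after constraint 4: D(Y) = {1}

Answer: {1}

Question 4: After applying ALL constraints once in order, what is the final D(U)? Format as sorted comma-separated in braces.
Constraint 1 (Z != V) on D(Z)={1,2,3,4,5} D(V)={1,2,3,4,5}: no change
Constraint 2 (V < Z) on D(V)={1,2,3,4,5} D(Z)={1,2,3,4,5}: V {1,2,3,4,5}->{1,2,3,4}; Z {1,2,3,4,5}->{2,3,4,5}
Constraint 3 (Y != Z) on D(Y)={1,2,3,5} D(Z)={2,3,4,5}: no change
Constraint 4 (Y + Z = U) on D(Y)={1,2,3,5} D(Z)={2,3,4,5} D(U)={1,2,3}: Y {1,2,3,5}->{1}; Z {2,3,4,5}->{2}; U {1,2,3}->{3}
So after all 4 constraints: D(U) = {3}

Answer: {3}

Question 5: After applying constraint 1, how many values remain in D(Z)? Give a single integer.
Answer: 5

Derivation:
Constraint 1 (Z != V) on D(Z)={1,2,3,4,5} D(V)={1,2,3,4,5}: no change
So after constraint 1: D(Z)={1,2,3,4,5}, size = 5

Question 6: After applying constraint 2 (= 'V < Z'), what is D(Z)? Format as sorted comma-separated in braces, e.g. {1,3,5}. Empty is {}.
Constraint 1 (Z != V) on D(Z)={1,2,3,4,5} D(V)={1,2,3,4,5}: no change
Constraint 2 (V < Z) on D(V)={1,2,3,4,5} D(Z)={1,2,3,4,5}: V {1,2,3,4,5}->{1,2,3,4}; Z {1,2,3,4,5}->{2,3,4,5}
So after constraint 2: D(Z) = {2,3,4,5}

Answer: {2,3,4,5}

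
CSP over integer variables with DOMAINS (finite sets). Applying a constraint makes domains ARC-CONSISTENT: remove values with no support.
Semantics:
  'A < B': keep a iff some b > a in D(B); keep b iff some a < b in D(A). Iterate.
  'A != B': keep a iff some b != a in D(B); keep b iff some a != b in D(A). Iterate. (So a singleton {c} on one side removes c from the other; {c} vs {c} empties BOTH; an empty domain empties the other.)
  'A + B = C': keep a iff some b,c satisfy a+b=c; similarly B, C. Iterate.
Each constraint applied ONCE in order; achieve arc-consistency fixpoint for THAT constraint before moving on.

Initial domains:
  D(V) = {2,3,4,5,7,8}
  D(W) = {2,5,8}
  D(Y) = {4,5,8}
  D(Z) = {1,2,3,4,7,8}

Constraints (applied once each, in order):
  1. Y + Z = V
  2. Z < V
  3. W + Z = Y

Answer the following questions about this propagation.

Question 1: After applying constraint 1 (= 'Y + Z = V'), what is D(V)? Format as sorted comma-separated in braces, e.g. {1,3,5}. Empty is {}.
Constraint 1 (Y + Z = V) on D(Y)={4,5,8} D(Z)={1,2,3,4,7,8} D(V)={2,3,4,5,7,8}: Y {4,5,8}->{4,5}; Z {1,2,3,4,7,8}->{1,2,3,4}; V {2,3,4,5,7,8}->{5,7,8}
So after constraint 1: D(V) = {5,7,8}

Answer: {5,7,8}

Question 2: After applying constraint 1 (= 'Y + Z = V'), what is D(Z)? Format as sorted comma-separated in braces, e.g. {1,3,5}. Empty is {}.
Constraint 1 (Y + Z = V) on D(Y)={4,5,8} D(Z)={1,2,3,4,7,8} D(V)={2,3,4,5,7,8}: Y {4,5,8}->{4,5}; Z {1,2,3,4,7,8}->{1,2,3,4}; V {2,3,4,5,7,8}->{5,7,8}
So after constraint 1: D(Z) = {1,2,3,4}

Answer: {1,2,3,4}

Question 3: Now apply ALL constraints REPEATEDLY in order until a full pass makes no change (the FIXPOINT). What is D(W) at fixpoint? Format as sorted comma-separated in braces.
Answer: {2}

Derivation:
pass 0 (initial): D(W)={2,5,8}
pass 1: V {2,3,4,5,7,8}->{5,7,8}; W {2,5,8}->{2}; Y {4,5,8}->{4,5}; Z {1,2,3,4,7,8}->{2,3}
pass 2: V {5,7,8}->{7,8}
pass 3: no change
Fixpoint after 3 passes: D(W) = {2}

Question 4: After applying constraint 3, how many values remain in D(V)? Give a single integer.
Answer: 3

Derivation:
Constraint 1 (Y + Z = V) on D(Y)={4,5,8} D(Z)={1,2,3,4,7,8} D(V)={2,3,4,5,7,8}: Y {4,5,8}->{4,5}; Z {1,2,3,4,7,8}->{1,2,3,4}; V {2,3,4,5,7,8}->{5,7,8}
Constraint 2 (Z < V) on D(Z)={1,2,3,4} D(V)={5,7,8}: no change
Constraint 3 (W + Z = Y) on D(W)={2,5,8} D(Z)={1,2,3,4} D(Y)={4,5}: W {2,5,8}->{2}; Z {1,2,3,4}->{2,3}
So after constraint 3: D(V)={5,7,8}, size = 3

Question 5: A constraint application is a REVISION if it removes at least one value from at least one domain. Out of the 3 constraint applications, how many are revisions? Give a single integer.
Answer: 2

Derivation:
Constraint 1 (Y + Z = V) on D(Y)={4,5,8} D(Z)={1,2,3,4,7,8} D(V)={2,3,4,5,7,8}: Y {4,5,8}->{4,5}; Z {1,2,3,4,7,8}->{1,2,3,4}; V {2,3,4,5,7,8}->{5,7,8} => REVISION
Constraint 2 (Z < V) on D(Z)={1,2,3,4} D(V)={5,7,8}: no change => not a revision
Constraint 3 (W + Z = Y) on D(W)={2,5,8} D(Z)={1,2,3,4} D(Y)={4,5}: W {2,5,8}->{2}; Z {1,2,3,4}->{2,3} => REVISION
Total revisions = 2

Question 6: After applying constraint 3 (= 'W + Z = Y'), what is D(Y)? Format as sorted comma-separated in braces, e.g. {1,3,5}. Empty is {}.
Constraint 1 (Y + Z = V) on D(Y)={4,5,8} D(Z)={1,2,3,4,7,8} D(V)={2,3,4,5,7,8}: Y {4,5,8}->{4,5}; Z {1,2,3,4,7,8}->{1,2,3,4}; V {2,3,4,5,7,8}->{5,7,8}
Constraint 2 (Z < V) on D(Z)={1,2,3,4} D(V)={5,7,8}: no change
Constraint 3 (W + Z = Y) on D(W)={2,5,8} D(Z)={1,2,3,4} D(Y)={4,5}: W {2,5,8}->{2}; Z {1,2,3,4}->{2,3}
So after constraint 3: D(Y) = {4,5}

Answer: {4,5}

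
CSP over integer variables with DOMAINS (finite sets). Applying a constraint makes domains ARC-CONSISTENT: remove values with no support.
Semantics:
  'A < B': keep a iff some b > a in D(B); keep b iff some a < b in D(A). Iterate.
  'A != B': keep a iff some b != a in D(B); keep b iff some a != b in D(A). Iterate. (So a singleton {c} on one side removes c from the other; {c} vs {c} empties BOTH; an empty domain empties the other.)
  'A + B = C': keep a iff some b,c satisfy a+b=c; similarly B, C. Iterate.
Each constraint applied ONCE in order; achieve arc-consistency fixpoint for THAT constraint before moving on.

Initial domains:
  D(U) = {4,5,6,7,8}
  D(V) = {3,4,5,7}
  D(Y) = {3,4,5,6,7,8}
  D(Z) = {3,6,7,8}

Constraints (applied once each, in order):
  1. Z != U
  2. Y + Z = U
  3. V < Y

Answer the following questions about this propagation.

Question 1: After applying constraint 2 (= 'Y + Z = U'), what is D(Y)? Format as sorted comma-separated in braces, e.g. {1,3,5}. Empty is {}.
Answer: {3,4,5}

Derivation:
Constraint 1 (Z != U) on D(Z)={3,6,7,8} D(U)={4,5,6,7,8}: no change
Constraint 2 (Y + Z = U) on D(Y)={3,4,5,6,7,8} D(Z)={3,6,7,8} D(U)={4,5,6,7,8}: Y {3,4,5,6,7,8}->{3,4,5}; Z {3,6,7,8}->{3}; U {4,5,6,7,8}->{6,7,8}
So after constraint 2: D(Y) = {3,4,5}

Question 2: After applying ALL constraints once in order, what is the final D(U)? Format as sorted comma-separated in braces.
Answer: {6,7,8}

Derivation:
Constraint 1 (Z != U) on D(Z)={3,6,7,8} D(U)={4,5,6,7,8}: no change
Constraint 2 (Y + Z = U) on D(Y)={3,4,5,6,7,8} D(Z)={3,6,7,8} D(U)={4,5,6,7,8}: Y {3,4,5,6,7,8}->{3,4,5}; Z {3,6,7,8}->{3}; U {4,5,6,7,8}->{6,7,8}
Constraint 3 (V < Y) on D(V)={3,4,5,7} D(Y)={3,4,5}: V {3,4,5,7}->{3,4}; Y {3,4,5}->{4,5}
So after all 3 constraints: D(U) = {6,7,8}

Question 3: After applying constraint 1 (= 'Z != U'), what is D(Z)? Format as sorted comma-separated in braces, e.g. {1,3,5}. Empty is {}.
Answer: {3,6,7,8}

Derivation:
Constraint 1 (Z != U) on D(Z)={3,6,7,8} D(U)={4,5,6,7,8}: no change
So after constraint 1: D(Z) = {3,6,7,8}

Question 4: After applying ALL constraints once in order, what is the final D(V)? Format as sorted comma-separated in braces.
Answer: {3,4}

Derivation:
Constraint 1 (Z != U) on D(Z)={3,6,7,8} D(U)={4,5,6,7,8}: no change
Constraint 2 (Y + Z = U) on D(Y)={3,4,5,6,7,8} D(Z)={3,6,7,8} D(U)={4,5,6,7,8}: Y {3,4,5,6,7,8}->{3,4,5}; Z {3,6,7,8}->{3}; U {4,5,6,7,8}->{6,7,8}
Constraint 3 (V < Y) on D(V)={3,4,5,7} D(Y)={3,4,5}: V {3,4,5,7}->{3,4}; Y {3,4,5}->{4,5}
So after all 3 constraints: D(V) = {3,4}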